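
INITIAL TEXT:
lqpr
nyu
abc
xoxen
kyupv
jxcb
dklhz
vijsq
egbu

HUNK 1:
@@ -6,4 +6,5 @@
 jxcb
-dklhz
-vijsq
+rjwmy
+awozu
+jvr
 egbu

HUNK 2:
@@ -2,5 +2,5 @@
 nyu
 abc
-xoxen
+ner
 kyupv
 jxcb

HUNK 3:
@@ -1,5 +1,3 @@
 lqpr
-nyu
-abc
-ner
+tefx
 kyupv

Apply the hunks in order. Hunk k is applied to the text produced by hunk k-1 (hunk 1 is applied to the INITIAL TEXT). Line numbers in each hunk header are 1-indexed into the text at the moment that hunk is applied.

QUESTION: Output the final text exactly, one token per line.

Answer: lqpr
tefx
kyupv
jxcb
rjwmy
awozu
jvr
egbu

Derivation:
Hunk 1: at line 6 remove [dklhz,vijsq] add [rjwmy,awozu,jvr] -> 10 lines: lqpr nyu abc xoxen kyupv jxcb rjwmy awozu jvr egbu
Hunk 2: at line 2 remove [xoxen] add [ner] -> 10 lines: lqpr nyu abc ner kyupv jxcb rjwmy awozu jvr egbu
Hunk 3: at line 1 remove [nyu,abc,ner] add [tefx] -> 8 lines: lqpr tefx kyupv jxcb rjwmy awozu jvr egbu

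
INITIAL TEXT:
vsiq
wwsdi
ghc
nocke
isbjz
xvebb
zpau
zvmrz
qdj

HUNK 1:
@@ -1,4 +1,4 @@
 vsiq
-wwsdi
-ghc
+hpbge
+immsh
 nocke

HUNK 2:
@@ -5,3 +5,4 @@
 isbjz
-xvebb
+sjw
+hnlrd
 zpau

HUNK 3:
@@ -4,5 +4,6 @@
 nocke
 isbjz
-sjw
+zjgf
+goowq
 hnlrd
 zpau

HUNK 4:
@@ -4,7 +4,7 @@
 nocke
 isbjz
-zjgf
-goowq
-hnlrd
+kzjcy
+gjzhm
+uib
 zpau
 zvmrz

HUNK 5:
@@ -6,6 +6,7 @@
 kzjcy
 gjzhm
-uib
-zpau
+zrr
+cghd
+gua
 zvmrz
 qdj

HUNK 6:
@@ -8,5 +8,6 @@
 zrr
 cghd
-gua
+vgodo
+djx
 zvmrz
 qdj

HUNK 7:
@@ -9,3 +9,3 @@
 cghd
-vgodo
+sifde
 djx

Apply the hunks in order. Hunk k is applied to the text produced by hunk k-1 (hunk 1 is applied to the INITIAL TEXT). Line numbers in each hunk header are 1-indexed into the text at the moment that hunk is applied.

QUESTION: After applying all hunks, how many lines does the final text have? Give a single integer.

Answer: 13

Derivation:
Hunk 1: at line 1 remove [wwsdi,ghc] add [hpbge,immsh] -> 9 lines: vsiq hpbge immsh nocke isbjz xvebb zpau zvmrz qdj
Hunk 2: at line 5 remove [xvebb] add [sjw,hnlrd] -> 10 lines: vsiq hpbge immsh nocke isbjz sjw hnlrd zpau zvmrz qdj
Hunk 3: at line 4 remove [sjw] add [zjgf,goowq] -> 11 lines: vsiq hpbge immsh nocke isbjz zjgf goowq hnlrd zpau zvmrz qdj
Hunk 4: at line 4 remove [zjgf,goowq,hnlrd] add [kzjcy,gjzhm,uib] -> 11 lines: vsiq hpbge immsh nocke isbjz kzjcy gjzhm uib zpau zvmrz qdj
Hunk 5: at line 6 remove [uib,zpau] add [zrr,cghd,gua] -> 12 lines: vsiq hpbge immsh nocke isbjz kzjcy gjzhm zrr cghd gua zvmrz qdj
Hunk 6: at line 8 remove [gua] add [vgodo,djx] -> 13 lines: vsiq hpbge immsh nocke isbjz kzjcy gjzhm zrr cghd vgodo djx zvmrz qdj
Hunk 7: at line 9 remove [vgodo] add [sifde] -> 13 lines: vsiq hpbge immsh nocke isbjz kzjcy gjzhm zrr cghd sifde djx zvmrz qdj
Final line count: 13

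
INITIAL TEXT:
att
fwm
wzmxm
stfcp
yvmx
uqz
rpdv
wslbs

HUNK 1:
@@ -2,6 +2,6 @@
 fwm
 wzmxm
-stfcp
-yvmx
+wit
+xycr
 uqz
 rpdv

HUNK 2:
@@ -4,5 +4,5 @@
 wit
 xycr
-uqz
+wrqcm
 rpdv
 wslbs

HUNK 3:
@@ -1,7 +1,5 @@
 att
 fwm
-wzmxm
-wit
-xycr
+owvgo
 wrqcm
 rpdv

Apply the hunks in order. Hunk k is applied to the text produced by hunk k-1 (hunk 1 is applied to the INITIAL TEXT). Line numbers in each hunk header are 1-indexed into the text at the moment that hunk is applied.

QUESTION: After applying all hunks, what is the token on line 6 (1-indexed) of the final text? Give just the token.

Hunk 1: at line 2 remove [stfcp,yvmx] add [wit,xycr] -> 8 lines: att fwm wzmxm wit xycr uqz rpdv wslbs
Hunk 2: at line 4 remove [uqz] add [wrqcm] -> 8 lines: att fwm wzmxm wit xycr wrqcm rpdv wslbs
Hunk 3: at line 1 remove [wzmxm,wit,xycr] add [owvgo] -> 6 lines: att fwm owvgo wrqcm rpdv wslbs
Final line 6: wslbs

Answer: wslbs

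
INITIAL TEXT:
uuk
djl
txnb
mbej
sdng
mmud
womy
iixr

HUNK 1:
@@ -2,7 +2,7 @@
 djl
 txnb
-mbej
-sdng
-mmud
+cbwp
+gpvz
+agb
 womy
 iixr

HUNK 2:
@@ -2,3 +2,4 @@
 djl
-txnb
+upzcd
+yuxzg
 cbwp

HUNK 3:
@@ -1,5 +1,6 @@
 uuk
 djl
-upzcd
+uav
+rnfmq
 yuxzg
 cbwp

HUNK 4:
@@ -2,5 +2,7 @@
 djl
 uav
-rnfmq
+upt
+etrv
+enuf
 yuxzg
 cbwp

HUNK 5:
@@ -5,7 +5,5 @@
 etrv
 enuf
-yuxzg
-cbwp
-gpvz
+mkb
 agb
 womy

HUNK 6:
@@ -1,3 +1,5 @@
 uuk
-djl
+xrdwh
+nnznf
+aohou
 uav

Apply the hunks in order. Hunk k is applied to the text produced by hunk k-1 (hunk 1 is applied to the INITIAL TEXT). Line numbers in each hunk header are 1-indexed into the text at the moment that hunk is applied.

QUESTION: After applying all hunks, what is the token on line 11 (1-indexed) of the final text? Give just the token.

Hunk 1: at line 2 remove [mbej,sdng,mmud] add [cbwp,gpvz,agb] -> 8 lines: uuk djl txnb cbwp gpvz agb womy iixr
Hunk 2: at line 2 remove [txnb] add [upzcd,yuxzg] -> 9 lines: uuk djl upzcd yuxzg cbwp gpvz agb womy iixr
Hunk 3: at line 1 remove [upzcd] add [uav,rnfmq] -> 10 lines: uuk djl uav rnfmq yuxzg cbwp gpvz agb womy iixr
Hunk 4: at line 2 remove [rnfmq] add [upt,etrv,enuf] -> 12 lines: uuk djl uav upt etrv enuf yuxzg cbwp gpvz agb womy iixr
Hunk 5: at line 5 remove [yuxzg,cbwp,gpvz] add [mkb] -> 10 lines: uuk djl uav upt etrv enuf mkb agb womy iixr
Hunk 6: at line 1 remove [djl] add [xrdwh,nnznf,aohou] -> 12 lines: uuk xrdwh nnznf aohou uav upt etrv enuf mkb agb womy iixr
Final line 11: womy

Answer: womy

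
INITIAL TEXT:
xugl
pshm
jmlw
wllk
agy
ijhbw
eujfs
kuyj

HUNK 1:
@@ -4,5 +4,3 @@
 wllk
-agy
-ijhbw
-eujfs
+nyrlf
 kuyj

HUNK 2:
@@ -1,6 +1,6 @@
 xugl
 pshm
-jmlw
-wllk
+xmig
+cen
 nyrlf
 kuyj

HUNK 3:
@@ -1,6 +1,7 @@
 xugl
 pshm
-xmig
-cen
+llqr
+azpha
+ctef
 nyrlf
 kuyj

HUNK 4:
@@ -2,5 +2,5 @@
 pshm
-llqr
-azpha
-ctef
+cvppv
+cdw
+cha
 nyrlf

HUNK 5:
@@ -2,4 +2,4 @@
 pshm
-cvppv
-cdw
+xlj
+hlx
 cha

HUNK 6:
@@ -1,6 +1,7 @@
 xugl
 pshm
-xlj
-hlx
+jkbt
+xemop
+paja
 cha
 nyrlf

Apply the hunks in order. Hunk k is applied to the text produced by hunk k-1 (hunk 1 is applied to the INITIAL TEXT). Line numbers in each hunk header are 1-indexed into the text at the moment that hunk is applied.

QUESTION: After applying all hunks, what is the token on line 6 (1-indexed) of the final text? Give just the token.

Hunk 1: at line 4 remove [agy,ijhbw,eujfs] add [nyrlf] -> 6 lines: xugl pshm jmlw wllk nyrlf kuyj
Hunk 2: at line 1 remove [jmlw,wllk] add [xmig,cen] -> 6 lines: xugl pshm xmig cen nyrlf kuyj
Hunk 3: at line 1 remove [xmig,cen] add [llqr,azpha,ctef] -> 7 lines: xugl pshm llqr azpha ctef nyrlf kuyj
Hunk 4: at line 2 remove [llqr,azpha,ctef] add [cvppv,cdw,cha] -> 7 lines: xugl pshm cvppv cdw cha nyrlf kuyj
Hunk 5: at line 2 remove [cvppv,cdw] add [xlj,hlx] -> 7 lines: xugl pshm xlj hlx cha nyrlf kuyj
Hunk 6: at line 1 remove [xlj,hlx] add [jkbt,xemop,paja] -> 8 lines: xugl pshm jkbt xemop paja cha nyrlf kuyj
Final line 6: cha

Answer: cha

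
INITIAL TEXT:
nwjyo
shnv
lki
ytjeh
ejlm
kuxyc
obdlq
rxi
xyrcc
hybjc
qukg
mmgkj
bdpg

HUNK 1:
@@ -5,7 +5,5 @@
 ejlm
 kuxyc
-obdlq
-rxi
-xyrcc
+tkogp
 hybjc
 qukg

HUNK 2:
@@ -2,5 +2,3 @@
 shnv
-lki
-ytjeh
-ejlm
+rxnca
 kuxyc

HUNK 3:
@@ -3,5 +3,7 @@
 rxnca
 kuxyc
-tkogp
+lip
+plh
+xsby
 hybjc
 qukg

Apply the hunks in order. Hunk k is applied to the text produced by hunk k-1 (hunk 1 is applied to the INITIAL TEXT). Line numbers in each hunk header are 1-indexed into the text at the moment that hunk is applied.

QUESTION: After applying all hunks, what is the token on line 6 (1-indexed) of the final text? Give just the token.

Answer: plh

Derivation:
Hunk 1: at line 5 remove [obdlq,rxi,xyrcc] add [tkogp] -> 11 lines: nwjyo shnv lki ytjeh ejlm kuxyc tkogp hybjc qukg mmgkj bdpg
Hunk 2: at line 2 remove [lki,ytjeh,ejlm] add [rxnca] -> 9 lines: nwjyo shnv rxnca kuxyc tkogp hybjc qukg mmgkj bdpg
Hunk 3: at line 3 remove [tkogp] add [lip,plh,xsby] -> 11 lines: nwjyo shnv rxnca kuxyc lip plh xsby hybjc qukg mmgkj bdpg
Final line 6: plh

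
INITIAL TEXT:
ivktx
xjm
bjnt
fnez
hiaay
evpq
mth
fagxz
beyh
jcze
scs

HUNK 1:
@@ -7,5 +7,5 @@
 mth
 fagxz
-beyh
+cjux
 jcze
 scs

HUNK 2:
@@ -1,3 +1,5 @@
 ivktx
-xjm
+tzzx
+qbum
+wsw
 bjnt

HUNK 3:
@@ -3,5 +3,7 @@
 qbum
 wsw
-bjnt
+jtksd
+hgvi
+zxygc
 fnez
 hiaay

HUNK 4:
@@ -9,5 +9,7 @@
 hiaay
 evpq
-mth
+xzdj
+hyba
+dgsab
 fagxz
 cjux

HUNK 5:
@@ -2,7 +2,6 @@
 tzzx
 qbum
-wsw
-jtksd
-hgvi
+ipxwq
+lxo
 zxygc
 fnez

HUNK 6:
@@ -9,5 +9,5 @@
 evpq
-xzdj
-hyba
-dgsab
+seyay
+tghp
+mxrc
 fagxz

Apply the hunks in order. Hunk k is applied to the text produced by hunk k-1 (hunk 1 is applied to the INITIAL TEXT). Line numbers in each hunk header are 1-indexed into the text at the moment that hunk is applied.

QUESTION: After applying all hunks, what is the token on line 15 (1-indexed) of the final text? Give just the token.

Answer: jcze

Derivation:
Hunk 1: at line 7 remove [beyh] add [cjux] -> 11 lines: ivktx xjm bjnt fnez hiaay evpq mth fagxz cjux jcze scs
Hunk 2: at line 1 remove [xjm] add [tzzx,qbum,wsw] -> 13 lines: ivktx tzzx qbum wsw bjnt fnez hiaay evpq mth fagxz cjux jcze scs
Hunk 3: at line 3 remove [bjnt] add [jtksd,hgvi,zxygc] -> 15 lines: ivktx tzzx qbum wsw jtksd hgvi zxygc fnez hiaay evpq mth fagxz cjux jcze scs
Hunk 4: at line 9 remove [mth] add [xzdj,hyba,dgsab] -> 17 lines: ivktx tzzx qbum wsw jtksd hgvi zxygc fnez hiaay evpq xzdj hyba dgsab fagxz cjux jcze scs
Hunk 5: at line 2 remove [wsw,jtksd,hgvi] add [ipxwq,lxo] -> 16 lines: ivktx tzzx qbum ipxwq lxo zxygc fnez hiaay evpq xzdj hyba dgsab fagxz cjux jcze scs
Hunk 6: at line 9 remove [xzdj,hyba,dgsab] add [seyay,tghp,mxrc] -> 16 lines: ivktx tzzx qbum ipxwq lxo zxygc fnez hiaay evpq seyay tghp mxrc fagxz cjux jcze scs
Final line 15: jcze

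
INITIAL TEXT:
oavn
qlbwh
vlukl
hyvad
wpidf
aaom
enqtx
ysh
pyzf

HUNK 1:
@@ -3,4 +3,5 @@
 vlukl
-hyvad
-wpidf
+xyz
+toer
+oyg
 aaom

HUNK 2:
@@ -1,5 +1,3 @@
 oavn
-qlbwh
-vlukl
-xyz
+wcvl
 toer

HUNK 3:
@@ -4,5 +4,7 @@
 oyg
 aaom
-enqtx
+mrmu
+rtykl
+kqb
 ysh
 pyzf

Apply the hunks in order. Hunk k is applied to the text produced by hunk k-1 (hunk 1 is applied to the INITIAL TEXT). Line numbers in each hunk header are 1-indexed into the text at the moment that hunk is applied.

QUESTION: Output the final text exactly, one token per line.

Hunk 1: at line 3 remove [hyvad,wpidf] add [xyz,toer,oyg] -> 10 lines: oavn qlbwh vlukl xyz toer oyg aaom enqtx ysh pyzf
Hunk 2: at line 1 remove [qlbwh,vlukl,xyz] add [wcvl] -> 8 lines: oavn wcvl toer oyg aaom enqtx ysh pyzf
Hunk 3: at line 4 remove [enqtx] add [mrmu,rtykl,kqb] -> 10 lines: oavn wcvl toer oyg aaom mrmu rtykl kqb ysh pyzf

Answer: oavn
wcvl
toer
oyg
aaom
mrmu
rtykl
kqb
ysh
pyzf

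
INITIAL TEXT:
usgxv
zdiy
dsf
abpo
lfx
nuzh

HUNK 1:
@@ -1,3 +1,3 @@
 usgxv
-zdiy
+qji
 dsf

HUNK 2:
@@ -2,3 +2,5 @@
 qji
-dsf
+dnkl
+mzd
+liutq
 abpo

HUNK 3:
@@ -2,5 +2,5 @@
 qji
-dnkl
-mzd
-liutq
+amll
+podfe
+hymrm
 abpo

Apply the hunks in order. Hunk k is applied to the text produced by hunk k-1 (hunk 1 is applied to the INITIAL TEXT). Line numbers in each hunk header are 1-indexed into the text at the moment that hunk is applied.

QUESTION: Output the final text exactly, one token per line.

Hunk 1: at line 1 remove [zdiy] add [qji] -> 6 lines: usgxv qji dsf abpo lfx nuzh
Hunk 2: at line 2 remove [dsf] add [dnkl,mzd,liutq] -> 8 lines: usgxv qji dnkl mzd liutq abpo lfx nuzh
Hunk 3: at line 2 remove [dnkl,mzd,liutq] add [amll,podfe,hymrm] -> 8 lines: usgxv qji amll podfe hymrm abpo lfx nuzh

Answer: usgxv
qji
amll
podfe
hymrm
abpo
lfx
nuzh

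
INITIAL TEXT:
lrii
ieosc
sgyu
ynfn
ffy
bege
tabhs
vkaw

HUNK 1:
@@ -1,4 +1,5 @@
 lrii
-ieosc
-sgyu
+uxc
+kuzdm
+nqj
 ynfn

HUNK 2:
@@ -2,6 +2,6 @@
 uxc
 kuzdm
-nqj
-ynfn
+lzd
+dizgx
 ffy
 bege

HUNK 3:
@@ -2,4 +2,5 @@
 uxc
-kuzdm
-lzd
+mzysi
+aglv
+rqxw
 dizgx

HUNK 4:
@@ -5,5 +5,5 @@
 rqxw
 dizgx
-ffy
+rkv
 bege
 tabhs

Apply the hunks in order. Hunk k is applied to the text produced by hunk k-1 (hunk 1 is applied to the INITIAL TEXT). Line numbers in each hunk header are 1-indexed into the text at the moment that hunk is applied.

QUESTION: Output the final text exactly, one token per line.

Hunk 1: at line 1 remove [ieosc,sgyu] add [uxc,kuzdm,nqj] -> 9 lines: lrii uxc kuzdm nqj ynfn ffy bege tabhs vkaw
Hunk 2: at line 2 remove [nqj,ynfn] add [lzd,dizgx] -> 9 lines: lrii uxc kuzdm lzd dizgx ffy bege tabhs vkaw
Hunk 3: at line 2 remove [kuzdm,lzd] add [mzysi,aglv,rqxw] -> 10 lines: lrii uxc mzysi aglv rqxw dizgx ffy bege tabhs vkaw
Hunk 4: at line 5 remove [ffy] add [rkv] -> 10 lines: lrii uxc mzysi aglv rqxw dizgx rkv bege tabhs vkaw

Answer: lrii
uxc
mzysi
aglv
rqxw
dizgx
rkv
bege
tabhs
vkaw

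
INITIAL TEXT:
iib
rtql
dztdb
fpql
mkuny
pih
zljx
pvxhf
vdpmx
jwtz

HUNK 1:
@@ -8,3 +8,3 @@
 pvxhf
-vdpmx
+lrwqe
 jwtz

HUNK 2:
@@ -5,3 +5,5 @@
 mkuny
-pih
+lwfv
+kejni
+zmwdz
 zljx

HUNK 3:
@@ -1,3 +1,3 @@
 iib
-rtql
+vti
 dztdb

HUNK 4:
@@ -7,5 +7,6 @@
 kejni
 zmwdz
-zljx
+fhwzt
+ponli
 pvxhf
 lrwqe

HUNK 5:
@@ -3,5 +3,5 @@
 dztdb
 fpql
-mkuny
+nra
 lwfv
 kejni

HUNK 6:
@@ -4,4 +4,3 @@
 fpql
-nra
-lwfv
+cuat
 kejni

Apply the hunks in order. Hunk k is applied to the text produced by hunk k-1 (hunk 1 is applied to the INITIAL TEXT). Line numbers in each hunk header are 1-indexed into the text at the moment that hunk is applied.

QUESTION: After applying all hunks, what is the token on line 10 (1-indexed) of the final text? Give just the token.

Answer: pvxhf

Derivation:
Hunk 1: at line 8 remove [vdpmx] add [lrwqe] -> 10 lines: iib rtql dztdb fpql mkuny pih zljx pvxhf lrwqe jwtz
Hunk 2: at line 5 remove [pih] add [lwfv,kejni,zmwdz] -> 12 lines: iib rtql dztdb fpql mkuny lwfv kejni zmwdz zljx pvxhf lrwqe jwtz
Hunk 3: at line 1 remove [rtql] add [vti] -> 12 lines: iib vti dztdb fpql mkuny lwfv kejni zmwdz zljx pvxhf lrwqe jwtz
Hunk 4: at line 7 remove [zljx] add [fhwzt,ponli] -> 13 lines: iib vti dztdb fpql mkuny lwfv kejni zmwdz fhwzt ponli pvxhf lrwqe jwtz
Hunk 5: at line 3 remove [mkuny] add [nra] -> 13 lines: iib vti dztdb fpql nra lwfv kejni zmwdz fhwzt ponli pvxhf lrwqe jwtz
Hunk 6: at line 4 remove [nra,lwfv] add [cuat] -> 12 lines: iib vti dztdb fpql cuat kejni zmwdz fhwzt ponli pvxhf lrwqe jwtz
Final line 10: pvxhf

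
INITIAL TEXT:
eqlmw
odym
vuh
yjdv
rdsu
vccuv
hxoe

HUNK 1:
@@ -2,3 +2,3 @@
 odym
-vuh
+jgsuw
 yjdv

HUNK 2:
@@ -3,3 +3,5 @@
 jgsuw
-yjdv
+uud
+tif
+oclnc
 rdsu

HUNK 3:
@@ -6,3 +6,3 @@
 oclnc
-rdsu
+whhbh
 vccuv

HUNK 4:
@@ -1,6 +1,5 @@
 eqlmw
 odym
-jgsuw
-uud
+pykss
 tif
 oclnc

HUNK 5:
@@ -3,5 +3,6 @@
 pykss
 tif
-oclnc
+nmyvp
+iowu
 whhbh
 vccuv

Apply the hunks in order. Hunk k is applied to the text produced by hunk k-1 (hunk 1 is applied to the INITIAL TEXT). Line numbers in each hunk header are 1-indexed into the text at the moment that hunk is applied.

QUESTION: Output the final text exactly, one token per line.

Answer: eqlmw
odym
pykss
tif
nmyvp
iowu
whhbh
vccuv
hxoe

Derivation:
Hunk 1: at line 2 remove [vuh] add [jgsuw] -> 7 lines: eqlmw odym jgsuw yjdv rdsu vccuv hxoe
Hunk 2: at line 3 remove [yjdv] add [uud,tif,oclnc] -> 9 lines: eqlmw odym jgsuw uud tif oclnc rdsu vccuv hxoe
Hunk 3: at line 6 remove [rdsu] add [whhbh] -> 9 lines: eqlmw odym jgsuw uud tif oclnc whhbh vccuv hxoe
Hunk 4: at line 1 remove [jgsuw,uud] add [pykss] -> 8 lines: eqlmw odym pykss tif oclnc whhbh vccuv hxoe
Hunk 5: at line 3 remove [oclnc] add [nmyvp,iowu] -> 9 lines: eqlmw odym pykss tif nmyvp iowu whhbh vccuv hxoe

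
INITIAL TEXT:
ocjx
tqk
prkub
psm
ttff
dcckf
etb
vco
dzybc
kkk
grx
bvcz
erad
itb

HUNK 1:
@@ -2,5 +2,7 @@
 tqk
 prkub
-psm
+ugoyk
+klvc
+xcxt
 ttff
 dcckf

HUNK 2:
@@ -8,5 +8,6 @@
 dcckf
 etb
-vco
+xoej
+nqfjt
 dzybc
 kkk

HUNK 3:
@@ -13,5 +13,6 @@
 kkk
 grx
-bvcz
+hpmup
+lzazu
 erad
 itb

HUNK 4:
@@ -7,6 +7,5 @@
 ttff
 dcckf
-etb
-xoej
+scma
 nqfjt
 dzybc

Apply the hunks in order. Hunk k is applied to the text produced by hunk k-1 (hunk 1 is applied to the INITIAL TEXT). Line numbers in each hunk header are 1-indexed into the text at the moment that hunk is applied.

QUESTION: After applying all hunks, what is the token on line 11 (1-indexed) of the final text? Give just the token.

Hunk 1: at line 2 remove [psm] add [ugoyk,klvc,xcxt] -> 16 lines: ocjx tqk prkub ugoyk klvc xcxt ttff dcckf etb vco dzybc kkk grx bvcz erad itb
Hunk 2: at line 8 remove [vco] add [xoej,nqfjt] -> 17 lines: ocjx tqk prkub ugoyk klvc xcxt ttff dcckf etb xoej nqfjt dzybc kkk grx bvcz erad itb
Hunk 3: at line 13 remove [bvcz] add [hpmup,lzazu] -> 18 lines: ocjx tqk prkub ugoyk klvc xcxt ttff dcckf etb xoej nqfjt dzybc kkk grx hpmup lzazu erad itb
Hunk 4: at line 7 remove [etb,xoej] add [scma] -> 17 lines: ocjx tqk prkub ugoyk klvc xcxt ttff dcckf scma nqfjt dzybc kkk grx hpmup lzazu erad itb
Final line 11: dzybc

Answer: dzybc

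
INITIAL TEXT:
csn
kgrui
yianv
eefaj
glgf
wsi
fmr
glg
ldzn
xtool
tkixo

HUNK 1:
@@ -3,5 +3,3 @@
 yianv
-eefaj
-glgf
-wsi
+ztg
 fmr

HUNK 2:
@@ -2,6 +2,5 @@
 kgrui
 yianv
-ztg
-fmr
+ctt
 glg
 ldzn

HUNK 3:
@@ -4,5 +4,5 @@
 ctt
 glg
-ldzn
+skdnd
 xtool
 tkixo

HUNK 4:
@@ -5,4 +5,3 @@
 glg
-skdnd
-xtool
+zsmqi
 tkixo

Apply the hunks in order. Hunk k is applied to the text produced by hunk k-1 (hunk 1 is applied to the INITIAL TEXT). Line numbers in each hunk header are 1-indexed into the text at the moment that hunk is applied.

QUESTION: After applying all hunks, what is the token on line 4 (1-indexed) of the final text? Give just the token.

Hunk 1: at line 3 remove [eefaj,glgf,wsi] add [ztg] -> 9 lines: csn kgrui yianv ztg fmr glg ldzn xtool tkixo
Hunk 2: at line 2 remove [ztg,fmr] add [ctt] -> 8 lines: csn kgrui yianv ctt glg ldzn xtool tkixo
Hunk 3: at line 4 remove [ldzn] add [skdnd] -> 8 lines: csn kgrui yianv ctt glg skdnd xtool tkixo
Hunk 4: at line 5 remove [skdnd,xtool] add [zsmqi] -> 7 lines: csn kgrui yianv ctt glg zsmqi tkixo
Final line 4: ctt

Answer: ctt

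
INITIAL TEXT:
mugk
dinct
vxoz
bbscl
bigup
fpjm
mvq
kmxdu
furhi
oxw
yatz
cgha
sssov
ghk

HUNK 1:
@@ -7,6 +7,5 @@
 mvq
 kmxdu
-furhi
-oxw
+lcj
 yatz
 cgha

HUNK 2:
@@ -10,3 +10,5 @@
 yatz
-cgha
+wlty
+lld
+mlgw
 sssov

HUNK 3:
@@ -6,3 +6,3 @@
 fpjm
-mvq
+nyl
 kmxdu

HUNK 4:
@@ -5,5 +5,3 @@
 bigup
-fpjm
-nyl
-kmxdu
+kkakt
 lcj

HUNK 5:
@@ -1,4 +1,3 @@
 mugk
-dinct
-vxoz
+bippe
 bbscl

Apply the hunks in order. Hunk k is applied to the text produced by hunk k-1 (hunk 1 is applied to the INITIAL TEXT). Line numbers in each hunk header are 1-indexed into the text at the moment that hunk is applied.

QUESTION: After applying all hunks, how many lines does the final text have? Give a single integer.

Hunk 1: at line 7 remove [furhi,oxw] add [lcj] -> 13 lines: mugk dinct vxoz bbscl bigup fpjm mvq kmxdu lcj yatz cgha sssov ghk
Hunk 2: at line 10 remove [cgha] add [wlty,lld,mlgw] -> 15 lines: mugk dinct vxoz bbscl bigup fpjm mvq kmxdu lcj yatz wlty lld mlgw sssov ghk
Hunk 3: at line 6 remove [mvq] add [nyl] -> 15 lines: mugk dinct vxoz bbscl bigup fpjm nyl kmxdu lcj yatz wlty lld mlgw sssov ghk
Hunk 4: at line 5 remove [fpjm,nyl,kmxdu] add [kkakt] -> 13 lines: mugk dinct vxoz bbscl bigup kkakt lcj yatz wlty lld mlgw sssov ghk
Hunk 5: at line 1 remove [dinct,vxoz] add [bippe] -> 12 lines: mugk bippe bbscl bigup kkakt lcj yatz wlty lld mlgw sssov ghk
Final line count: 12

Answer: 12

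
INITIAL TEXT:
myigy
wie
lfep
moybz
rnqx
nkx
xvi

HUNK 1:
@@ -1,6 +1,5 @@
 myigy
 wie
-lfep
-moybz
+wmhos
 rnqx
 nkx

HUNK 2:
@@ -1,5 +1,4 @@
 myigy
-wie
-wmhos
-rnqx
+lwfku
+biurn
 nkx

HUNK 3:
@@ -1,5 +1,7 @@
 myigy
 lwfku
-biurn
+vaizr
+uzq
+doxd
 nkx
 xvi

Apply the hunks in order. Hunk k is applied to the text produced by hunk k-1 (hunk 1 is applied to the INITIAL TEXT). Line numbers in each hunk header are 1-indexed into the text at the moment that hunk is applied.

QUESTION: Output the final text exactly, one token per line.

Answer: myigy
lwfku
vaizr
uzq
doxd
nkx
xvi

Derivation:
Hunk 1: at line 1 remove [lfep,moybz] add [wmhos] -> 6 lines: myigy wie wmhos rnqx nkx xvi
Hunk 2: at line 1 remove [wie,wmhos,rnqx] add [lwfku,biurn] -> 5 lines: myigy lwfku biurn nkx xvi
Hunk 3: at line 1 remove [biurn] add [vaizr,uzq,doxd] -> 7 lines: myigy lwfku vaizr uzq doxd nkx xvi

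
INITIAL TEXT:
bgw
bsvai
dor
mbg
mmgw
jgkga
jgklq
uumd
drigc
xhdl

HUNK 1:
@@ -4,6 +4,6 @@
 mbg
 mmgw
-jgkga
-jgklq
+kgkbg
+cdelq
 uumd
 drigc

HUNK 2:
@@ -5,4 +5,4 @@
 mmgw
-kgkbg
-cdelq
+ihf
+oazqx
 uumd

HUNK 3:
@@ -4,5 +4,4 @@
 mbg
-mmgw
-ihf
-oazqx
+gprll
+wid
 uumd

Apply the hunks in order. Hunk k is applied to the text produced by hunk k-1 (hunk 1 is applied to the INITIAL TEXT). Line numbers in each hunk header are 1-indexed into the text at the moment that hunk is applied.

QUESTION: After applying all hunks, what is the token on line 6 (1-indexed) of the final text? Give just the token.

Answer: wid

Derivation:
Hunk 1: at line 4 remove [jgkga,jgklq] add [kgkbg,cdelq] -> 10 lines: bgw bsvai dor mbg mmgw kgkbg cdelq uumd drigc xhdl
Hunk 2: at line 5 remove [kgkbg,cdelq] add [ihf,oazqx] -> 10 lines: bgw bsvai dor mbg mmgw ihf oazqx uumd drigc xhdl
Hunk 3: at line 4 remove [mmgw,ihf,oazqx] add [gprll,wid] -> 9 lines: bgw bsvai dor mbg gprll wid uumd drigc xhdl
Final line 6: wid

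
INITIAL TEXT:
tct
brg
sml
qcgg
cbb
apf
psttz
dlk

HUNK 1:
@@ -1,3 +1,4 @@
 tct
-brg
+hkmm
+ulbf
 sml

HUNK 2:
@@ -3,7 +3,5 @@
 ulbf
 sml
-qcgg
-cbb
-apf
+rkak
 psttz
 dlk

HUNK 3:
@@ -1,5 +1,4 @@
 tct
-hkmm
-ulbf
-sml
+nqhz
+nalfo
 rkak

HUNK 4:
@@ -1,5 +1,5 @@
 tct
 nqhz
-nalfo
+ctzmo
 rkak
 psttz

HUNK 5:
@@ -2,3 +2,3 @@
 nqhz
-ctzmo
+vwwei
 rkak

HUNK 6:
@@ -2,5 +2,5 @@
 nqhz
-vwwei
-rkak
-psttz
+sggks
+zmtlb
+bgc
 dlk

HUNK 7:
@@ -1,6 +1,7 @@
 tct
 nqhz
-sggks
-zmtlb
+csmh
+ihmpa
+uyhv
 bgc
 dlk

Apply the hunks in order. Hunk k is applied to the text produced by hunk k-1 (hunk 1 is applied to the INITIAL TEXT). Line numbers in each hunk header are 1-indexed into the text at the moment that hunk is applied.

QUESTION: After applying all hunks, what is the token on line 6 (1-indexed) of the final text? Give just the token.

Answer: bgc

Derivation:
Hunk 1: at line 1 remove [brg] add [hkmm,ulbf] -> 9 lines: tct hkmm ulbf sml qcgg cbb apf psttz dlk
Hunk 2: at line 3 remove [qcgg,cbb,apf] add [rkak] -> 7 lines: tct hkmm ulbf sml rkak psttz dlk
Hunk 3: at line 1 remove [hkmm,ulbf,sml] add [nqhz,nalfo] -> 6 lines: tct nqhz nalfo rkak psttz dlk
Hunk 4: at line 1 remove [nalfo] add [ctzmo] -> 6 lines: tct nqhz ctzmo rkak psttz dlk
Hunk 5: at line 2 remove [ctzmo] add [vwwei] -> 6 lines: tct nqhz vwwei rkak psttz dlk
Hunk 6: at line 2 remove [vwwei,rkak,psttz] add [sggks,zmtlb,bgc] -> 6 lines: tct nqhz sggks zmtlb bgc dlk
Hunk 7: at line 1 remove [sggks,zmtlb] add [csmh,ihmpa,uyhv] -> 7 lines: tct nqhz csmh ihmpa uyhv bgc dlk
Final line 6: bgc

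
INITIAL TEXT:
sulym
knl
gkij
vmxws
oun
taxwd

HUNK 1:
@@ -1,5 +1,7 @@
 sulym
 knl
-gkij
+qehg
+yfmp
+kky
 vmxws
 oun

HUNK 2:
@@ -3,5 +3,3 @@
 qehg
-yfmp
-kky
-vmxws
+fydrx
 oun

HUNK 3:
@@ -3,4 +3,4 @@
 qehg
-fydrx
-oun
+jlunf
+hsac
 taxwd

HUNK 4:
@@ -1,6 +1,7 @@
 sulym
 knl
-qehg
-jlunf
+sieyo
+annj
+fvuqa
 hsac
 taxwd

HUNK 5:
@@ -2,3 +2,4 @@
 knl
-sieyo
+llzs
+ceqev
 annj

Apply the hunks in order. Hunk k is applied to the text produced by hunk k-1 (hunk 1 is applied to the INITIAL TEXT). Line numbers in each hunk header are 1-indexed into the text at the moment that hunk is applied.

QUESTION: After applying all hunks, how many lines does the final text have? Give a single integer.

Hunk 1: at line 1 remove [gkij] add [qehg,yfmp,kky] -> 8 lines: sulym knl qehg yfmp kky vmxws oun taxwd
Hunk 2: at line 3 remove [yfmp,kky,vmxws] add [fydrx] -> 6 lines: sulym knl qehg fydrx oun taxwd
Hunk 3: at line 3 remove [fydrx,oun] add [jlunf,hsac] -> 6 lines: sulym knl qehg jlunf hsac taxwd
Hunk 4: at line 1 remove [qehg,jlunf] add [sieyo,annj,fvuqa] -> 7 lines: sulym knl sieyo annj fvuqa hsac taxwd
Hunk 5: at line 2 remove [sieyo] add [llzs,ceqev] -> 8 lines: sulym knl llzs ceqev annj fvuqa hsac taxwd
Final line count: 8

Answer: 8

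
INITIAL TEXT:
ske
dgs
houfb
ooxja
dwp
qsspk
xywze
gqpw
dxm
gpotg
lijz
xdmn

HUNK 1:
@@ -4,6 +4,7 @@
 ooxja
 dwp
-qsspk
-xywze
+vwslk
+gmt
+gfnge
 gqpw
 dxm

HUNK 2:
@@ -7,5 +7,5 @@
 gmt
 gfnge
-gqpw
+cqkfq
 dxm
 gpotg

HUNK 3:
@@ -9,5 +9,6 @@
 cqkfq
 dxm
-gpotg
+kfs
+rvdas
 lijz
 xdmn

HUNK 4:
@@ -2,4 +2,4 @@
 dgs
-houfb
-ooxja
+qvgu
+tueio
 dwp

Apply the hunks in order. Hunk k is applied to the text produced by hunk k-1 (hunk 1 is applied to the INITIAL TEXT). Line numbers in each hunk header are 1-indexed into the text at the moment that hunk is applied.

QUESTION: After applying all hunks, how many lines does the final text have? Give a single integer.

Answer: 14

Derivation:
Hunk 1: at line 4 remove [qsspk,xywze] add [vwslk,gmt,gfnge] -> 13 lines: ske dgs houfb ooxja dwp vwslk gmt gfnge gqpw dxm gpotg lijz xdmn
Hunk 2: at line 7 remove [gqpw] add [cqkfq] -> 13 lines: ske dgs houfb ooxja dwp vwslk gmt gfnge cqkfq dxm gpotg lijz xdmn
Hunk 3: at line 9 remove [gpotg] add [kfs,rvdas] -> 14 lines: ske dgs houfb ooxja dwp vwslk gmt gfnge cqkfq dxm kfs rvdas lijz xdmn
Hunk 4: at line 2 remove [houfb,ooxja] add [qvgu,tueio] -> 14 lines: ske dgs qvgu tueio dwp vwslk gmt gfnge cqkfq dxm kfs rvdas lijz xdmn
Final line count: 14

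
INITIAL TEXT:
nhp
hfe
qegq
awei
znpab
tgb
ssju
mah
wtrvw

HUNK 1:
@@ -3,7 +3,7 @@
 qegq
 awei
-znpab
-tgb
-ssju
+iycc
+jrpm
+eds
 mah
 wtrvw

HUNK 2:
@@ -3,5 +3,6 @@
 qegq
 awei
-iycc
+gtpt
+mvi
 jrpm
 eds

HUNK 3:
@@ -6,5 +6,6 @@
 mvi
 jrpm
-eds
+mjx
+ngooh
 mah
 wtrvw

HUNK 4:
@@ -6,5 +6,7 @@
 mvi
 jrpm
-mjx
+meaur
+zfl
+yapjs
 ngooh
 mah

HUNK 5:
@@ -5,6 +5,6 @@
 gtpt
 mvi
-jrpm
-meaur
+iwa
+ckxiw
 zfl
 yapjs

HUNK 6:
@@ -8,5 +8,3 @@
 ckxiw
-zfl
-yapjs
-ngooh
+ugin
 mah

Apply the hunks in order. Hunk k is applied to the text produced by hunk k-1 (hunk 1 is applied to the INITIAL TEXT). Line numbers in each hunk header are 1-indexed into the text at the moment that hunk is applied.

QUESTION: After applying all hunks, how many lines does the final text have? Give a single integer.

Hunk 1: at line 3 remove [znpab,tgb,ssju] add [iycc,jrpm,eds] -> 9 lines: nhp hfe qegq awei iycc jrpm eds mah wtrvw
Hunk 2: at line 3 remove [iycc] add [gtpt,mvi] -> 10 lines: nhp hfe qegq awei gtpt mvi jrpm eds mah wtrvw
Hunk 3: at line 6 remove [eds] add [mjx,ngooh] -> 11 lines: nhp hfe qegq awei gtpt mvi jrpm mjx ngooh mah wtrvw
Hunk 4: at line 6 remove [mjx] add [meaur,zfl,yapjs] -> 13 lines: nhp hfe qegq awei gtpt mvi jrpm meaur zfl yapjs ngooh mah wtrvw
Hunk 5: at line 5 remove [jrpm,meaur] add [iwa,ckxiw] -> 13 lines: nhp hfe qegq awei gtpt mvi iwa ckxiw zfl yapjs ngooh mah wtrvw
Hunk 6: at line 8 remove [zfl,yapjs,ngooh] add [ugin] -> 11 lines: nhp hfe qegq awei gtpt mvi iwa ckxiw ugin mah wtrvw
Final line count: 11

Answer: 11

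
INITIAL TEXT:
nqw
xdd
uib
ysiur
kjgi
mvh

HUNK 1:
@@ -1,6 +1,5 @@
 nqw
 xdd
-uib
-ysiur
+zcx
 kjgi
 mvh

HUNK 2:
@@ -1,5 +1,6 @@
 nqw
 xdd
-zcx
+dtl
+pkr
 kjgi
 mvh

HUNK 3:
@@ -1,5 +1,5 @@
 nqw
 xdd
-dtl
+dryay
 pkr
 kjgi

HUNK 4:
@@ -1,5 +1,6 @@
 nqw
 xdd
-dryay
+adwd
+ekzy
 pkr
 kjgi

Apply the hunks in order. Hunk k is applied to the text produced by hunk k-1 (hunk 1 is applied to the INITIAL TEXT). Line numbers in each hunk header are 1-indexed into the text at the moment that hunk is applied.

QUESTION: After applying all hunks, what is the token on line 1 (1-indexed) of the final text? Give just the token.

Hunk 1: at line 1 remove [uib,ysiur] add [zcx] -> 5 lines: nqw xdd zcx kjgi mvh
Hunk 2: at line 1 remove [zcx] add [dtl,pkr] -> 6 lines: nqw xdd dtl pkr kjgi mvh
Hunk 3: at line 1 remove [dtl] add [dryay] -> 6 lines: nqw xdd dryay pkr kjgi mvh
Hunk 4: at line 1 remove [dryay] add [adwd,ekzy] -> 7 lines: nqw xdd adwd ekzy pkr kjgi mvh
Final line 1: nqw

Answer: nqw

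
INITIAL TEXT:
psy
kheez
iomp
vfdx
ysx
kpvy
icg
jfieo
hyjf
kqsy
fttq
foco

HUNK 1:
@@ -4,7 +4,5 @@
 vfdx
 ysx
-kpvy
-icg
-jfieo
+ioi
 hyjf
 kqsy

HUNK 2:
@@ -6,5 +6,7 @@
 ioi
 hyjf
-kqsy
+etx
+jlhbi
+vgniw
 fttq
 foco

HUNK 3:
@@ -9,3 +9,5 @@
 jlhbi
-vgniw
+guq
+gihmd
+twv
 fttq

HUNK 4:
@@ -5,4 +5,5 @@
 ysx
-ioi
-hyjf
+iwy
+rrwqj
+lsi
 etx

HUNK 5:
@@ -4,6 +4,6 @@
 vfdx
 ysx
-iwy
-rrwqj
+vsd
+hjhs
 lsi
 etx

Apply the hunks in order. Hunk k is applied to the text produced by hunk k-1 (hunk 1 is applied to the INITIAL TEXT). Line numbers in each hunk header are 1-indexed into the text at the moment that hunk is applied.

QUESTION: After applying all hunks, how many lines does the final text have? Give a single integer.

Answer: 15

Derivation:
Hunk 1: at line 4 remove [kpvy,icg,jfieo] add [ioi] -> 10 lines: psy kheez iomp vfdx ysx ioi hyjf kqsy fttq foco
Hunk 2: at line 6 remove [kqsy] add [etx,jlhbi,vgniw] -> 12 lines: psy kheez iomp vfdx ysx ioi hyjf etx jlhbi vgniw fttq foco
Hunk 3: at line 9 remove [vgniw] add [guq,gihmd,twv] -> 14 lines: psy kheez iomp vfdx ysx ioi hyjf etx jlhbi guq gihmd twv fttq foco
Hunk 4: at line 5 remove [ioi,hyjf] add [iwy,rrwqj,lsi] -> 15 lines: psy kheez iomp vfdx ysx iwy rrwqj lsi etx jlhbi guq gihmd twv fttq foco
Hunk 5: at line 4 remove [iwy,rrwqj] add [vsd,hjhs] -> 15 lines: psy kheez iomp vfdx ysx vsd hjhs lsi etx jlhbi guq gihmd twv fttq foco
Final line count: 15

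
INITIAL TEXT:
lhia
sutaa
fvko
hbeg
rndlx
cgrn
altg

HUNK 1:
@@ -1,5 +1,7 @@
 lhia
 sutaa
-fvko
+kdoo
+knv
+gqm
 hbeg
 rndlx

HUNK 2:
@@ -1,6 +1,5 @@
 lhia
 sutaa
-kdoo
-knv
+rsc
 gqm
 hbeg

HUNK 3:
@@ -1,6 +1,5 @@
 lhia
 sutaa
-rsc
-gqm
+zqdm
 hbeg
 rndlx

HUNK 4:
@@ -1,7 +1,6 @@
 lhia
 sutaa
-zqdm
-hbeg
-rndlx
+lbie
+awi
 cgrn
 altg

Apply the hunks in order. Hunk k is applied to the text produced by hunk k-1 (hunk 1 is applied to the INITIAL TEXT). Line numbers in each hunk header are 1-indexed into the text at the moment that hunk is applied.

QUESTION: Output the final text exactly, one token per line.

Answer: lhia
sutaa
lbie
awi
cgrn
altg

Derivation:
Hunk 1: at line 1 remove [fvko] add [kdoo,knv,gqm] -> 9 lines: lhia sutaa kdoo knv gqm hbeg rndlx cgrn altg
Hunk 2: at line 1 remove [kdoo,knv] add [rsc] -> 8 lines: lhia sutaa rsc gqm hbeg rndlx cgrn altg
Hunk 3: at line 1 remove [rsc,gqm] add [zqdm] -> 7 lines: lhia sutaa zqdm hbeg rndlx cgrn altg
Hunk 4: at line 1 remove [zqdm,hbeg,rndlx] add [lbie,awi] -> 6 lines: lhia sutaa lbie awi cgrn altg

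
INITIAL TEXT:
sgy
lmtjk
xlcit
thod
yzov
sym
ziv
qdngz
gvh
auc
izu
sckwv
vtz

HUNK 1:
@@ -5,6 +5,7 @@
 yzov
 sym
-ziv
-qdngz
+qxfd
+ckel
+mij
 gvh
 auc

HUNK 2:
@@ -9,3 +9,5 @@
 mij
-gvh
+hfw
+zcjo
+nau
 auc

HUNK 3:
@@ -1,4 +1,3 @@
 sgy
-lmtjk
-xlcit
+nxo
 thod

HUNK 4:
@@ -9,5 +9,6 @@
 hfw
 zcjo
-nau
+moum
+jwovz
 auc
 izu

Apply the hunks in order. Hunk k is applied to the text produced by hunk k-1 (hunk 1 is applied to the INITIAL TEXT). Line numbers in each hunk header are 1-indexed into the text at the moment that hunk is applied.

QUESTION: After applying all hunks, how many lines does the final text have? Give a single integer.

Hunk 1: at line 5 remove [ziv,qdngz] add [qxfd,ckel,mij] -> 14 lines: sgy lmtjk xlcit thod yzov sym qxfd ckel mij gvh auc izu sckwv vtz
Hunk 2: at line 9 remove [gvh] add [hfw,zcjo,nau] -> 16 lines: sgy lmtjk xlcit thod yzov sym qxfd ckel mij hfw zcjo nau auc izu sckwv vtz
Hunk 3: at line 1 remove [lmtjk,xlcit] add [nxo] -> 15 lines: sgy nxo thod yzov sym qxfd ckel mij hfw zcjo nau auc izu sckwv vtz
Hunk 4: at line 9 remove [nau] add [moum,jwovz] -> 16 lines: sgy nxo thod yzov sym qxfd ckel mij hfw zcjo moum jwovz auc izu sckwv vtz
Final line count: 16

Answer: 16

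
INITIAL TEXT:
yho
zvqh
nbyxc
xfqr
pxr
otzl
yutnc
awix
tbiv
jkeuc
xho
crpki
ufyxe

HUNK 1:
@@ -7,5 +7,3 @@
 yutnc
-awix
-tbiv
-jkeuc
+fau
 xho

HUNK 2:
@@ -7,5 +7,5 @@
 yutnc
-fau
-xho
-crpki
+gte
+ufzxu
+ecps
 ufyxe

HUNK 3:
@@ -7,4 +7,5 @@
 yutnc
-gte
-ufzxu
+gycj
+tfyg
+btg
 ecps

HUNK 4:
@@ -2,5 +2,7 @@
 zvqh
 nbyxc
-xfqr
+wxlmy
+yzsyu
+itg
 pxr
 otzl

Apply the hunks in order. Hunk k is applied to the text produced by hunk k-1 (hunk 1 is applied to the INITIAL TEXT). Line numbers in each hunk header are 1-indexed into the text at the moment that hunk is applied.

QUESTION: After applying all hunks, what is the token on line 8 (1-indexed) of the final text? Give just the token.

Hunk 1: at line 7 remove [awix,tbiv,jkeuc] add [fau] -> 11 lines: yho zvqh nbyxc xfqr pxr otzl yutnc fau xho crpki ufyxe
Hunk 2: at line 7 remove [fau,xho,crpki] add [gte,ufzxu,ecps] -> 11 lines: yho zvqh nbyxc xfqr pxr otzl yutnc gte ufzxu ecps ufyxe
Hunk 3: at line 7 remove [gte,ufzxu] add [gycj,tfyg,btg] -> 12 lines: yho zvqh nbyxc xfqr pxr otzl yutnc gycj tfyg btg ecps ufyxe
Hunk 4: at line 2 remove [xfqr] add [wxlmy,yzsyu,itg] -> 14 lines: yho zvqh nbyxc wxlmy yzsyu itg pxr otzl yutnc gycj tfyg btg ecps ufyxe
Final line 8: otzl

Answer: otzl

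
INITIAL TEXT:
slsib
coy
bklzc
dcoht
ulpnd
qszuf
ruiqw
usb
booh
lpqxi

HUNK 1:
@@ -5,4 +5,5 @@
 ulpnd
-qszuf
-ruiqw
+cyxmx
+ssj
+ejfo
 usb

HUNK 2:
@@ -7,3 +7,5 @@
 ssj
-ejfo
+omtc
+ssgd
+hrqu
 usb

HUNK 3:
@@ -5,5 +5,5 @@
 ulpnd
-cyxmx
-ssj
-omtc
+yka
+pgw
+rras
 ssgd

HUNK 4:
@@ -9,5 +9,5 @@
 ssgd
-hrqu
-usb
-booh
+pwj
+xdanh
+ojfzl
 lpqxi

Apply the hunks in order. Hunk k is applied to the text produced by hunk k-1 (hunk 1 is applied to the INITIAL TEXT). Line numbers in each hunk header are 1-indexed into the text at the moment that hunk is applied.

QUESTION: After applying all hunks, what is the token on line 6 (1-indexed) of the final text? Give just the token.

Hunk 1: at line 5 remove [qszuf,ruiqw] add [cyxmx,ssj,ejfo] -> 11 lines: slsib coy bklzc dcoht ulpnd cyxmx ssj ejfo usb booh lpqxi
Hunk 2: at line 7 remove [ejfo] add [omtc,ssgd,hrqu] -> 13 lines: slsib coy bklzc dcoht ulpnd cyxmx ssj omtc ssgd hrqu usb booh lpqxi
Hunk 3: at line 5 remove [cyxmx,ssj,omtc] add [yka,pgw,rras] -> 13 lines: slsib coy bklzc dcoht ulpnd yka pgw rras ssgd hrqu usb booh lpqxi
Hunk 4: at line 9 remove [hrqu,usb,booh] add [pwj,xdanh,ojfzl] -> 13 lines: slsib coy bklzc dcoht ulpnd yka pgw rras ssgd pwj xdanh ojfzl lpqxi
Final line 6: yka

Answer: yka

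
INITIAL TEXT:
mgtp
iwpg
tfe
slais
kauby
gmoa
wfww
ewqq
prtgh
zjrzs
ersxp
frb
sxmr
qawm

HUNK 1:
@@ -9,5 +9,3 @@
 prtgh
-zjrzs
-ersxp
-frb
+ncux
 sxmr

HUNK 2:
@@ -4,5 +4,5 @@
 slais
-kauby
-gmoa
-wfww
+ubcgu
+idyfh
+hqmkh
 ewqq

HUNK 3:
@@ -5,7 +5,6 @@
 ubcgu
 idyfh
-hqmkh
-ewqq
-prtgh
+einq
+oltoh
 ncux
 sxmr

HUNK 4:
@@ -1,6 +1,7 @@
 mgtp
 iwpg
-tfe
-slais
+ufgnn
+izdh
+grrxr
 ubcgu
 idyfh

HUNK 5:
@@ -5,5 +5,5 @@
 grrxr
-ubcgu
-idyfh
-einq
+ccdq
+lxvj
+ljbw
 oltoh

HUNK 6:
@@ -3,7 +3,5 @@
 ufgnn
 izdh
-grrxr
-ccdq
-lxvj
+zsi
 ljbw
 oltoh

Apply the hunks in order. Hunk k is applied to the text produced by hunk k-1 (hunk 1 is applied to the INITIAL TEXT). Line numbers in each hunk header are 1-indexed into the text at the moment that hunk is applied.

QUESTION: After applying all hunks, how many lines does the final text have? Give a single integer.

Hunk 1: at line 9 remove [zjrzs,ersxp,frb] add [ncux] -> 12 lines: mgtp iwpg tfe slais kauby gmoa wfww ewqq prtgh ncux sxmr qawm
Hunk 2: at line 4 remove [kauby,gmoa,wfww] add [ubcgu,idyfh,hqmkh] -> 12 lines: mgtp iwpg tfe slais ubcgu idyfh hqmkh ewqq prtgh ncux sxmr qawm
Hunk 3: at line 5 remove [hqmkh,ewqq,prtgh] add [einq,oltoh] -> 11 lines: mgtp iwpg tfe slais ubcgu idyfh einq oltoh ncux sxmr qawm
Hunk 4: at line 1 remove [tfe,slais] add [ufgnn,izdh,grrxr] -> 12 lines: mgtp iwpg ufgnn izdh grrxr ubcgu idyfh einq oltoh ncux sxmr qawm
Hunk 5: at line 5 remove [ubcgu,idyfh,einq] add [ccdq,lxvj,ljbw] -> 12 lines: mgtp iwpg ufgnn izdh grrxr ccdq lxvj ljbw oltoh ncux sxmr qawm
Hunk 6: at line 3 remove [grrxr,ccdq,lxvj] add [zsi] -> 10 lines: mgtp iwpg ufgnn izdh zsi ljbw oltoh ncux sxmr qawm
Final line count: 10

Answer: 10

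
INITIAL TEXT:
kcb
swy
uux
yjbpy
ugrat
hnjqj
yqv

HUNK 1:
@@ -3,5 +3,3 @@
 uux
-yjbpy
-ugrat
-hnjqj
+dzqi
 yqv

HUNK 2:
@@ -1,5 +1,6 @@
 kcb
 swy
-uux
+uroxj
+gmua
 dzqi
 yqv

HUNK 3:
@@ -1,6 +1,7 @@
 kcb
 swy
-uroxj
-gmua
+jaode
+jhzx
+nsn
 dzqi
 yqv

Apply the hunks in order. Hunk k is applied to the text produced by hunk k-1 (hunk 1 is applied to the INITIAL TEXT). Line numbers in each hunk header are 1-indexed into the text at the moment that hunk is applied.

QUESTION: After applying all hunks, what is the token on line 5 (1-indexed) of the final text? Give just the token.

Answer: nsn

Derivation:
Hunk 1: at line 3 remove [yjbpy,ugrat,hnjqj] add [dzqi] -> 5 lines: kcb swy uux dzqi yqv
Hunk 2: at line 1 remove [uux] add [uroxj,gmua] -> 6 lines: kcb swy uroxj gmua dzqi yqv
Hunk 3: at line 1 remove [uroxj,gmua] add [jaode,jhzx,nsn] -> 7 lines: kcb swy jaode jhzx nsn dzqi yqv
Final line 5: nsn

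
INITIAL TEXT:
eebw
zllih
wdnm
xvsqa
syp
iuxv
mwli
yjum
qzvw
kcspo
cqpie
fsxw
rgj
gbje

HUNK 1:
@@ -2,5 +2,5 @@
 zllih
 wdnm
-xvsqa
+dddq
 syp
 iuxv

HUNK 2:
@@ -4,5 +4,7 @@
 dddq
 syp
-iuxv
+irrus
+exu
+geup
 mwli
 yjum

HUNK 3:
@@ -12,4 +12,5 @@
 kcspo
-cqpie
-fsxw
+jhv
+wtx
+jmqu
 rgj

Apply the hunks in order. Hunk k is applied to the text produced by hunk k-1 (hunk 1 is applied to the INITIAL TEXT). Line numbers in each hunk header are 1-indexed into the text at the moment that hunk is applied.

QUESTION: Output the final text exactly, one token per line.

Hunk 1: at line 2 remove [xvsqa] add [dddq] -> 14 lines: eebw zllih wdnm dddq syp iuxv mwli yjum qzvw kcspo cqpie fsxw rgj gbje
Hunk 2: at line 4 remove [iuxv] add [irrus,exu,geup] -> 16 lines: eebw zllih wdnm dddq syp irrus exu geup mwli yjum qzvw kcspo cqpie fsxw rgj gbje
Hunk 3: at line 12 remove [cqpie,fsxw] add [jhv,wtx,jmqu] -> 17 lines: eebw zllih wdnm dddq syp irrus exu geup mwli yjum qzvw kcspo jhv wtx jmqu rgj gbje

Answer: eebw
zllih
wdnm
dddq
syp
irrus
exu
geup
mwli
yjum
qzvw
kcspo
jhv
wtx
jmqu
rgj
gbje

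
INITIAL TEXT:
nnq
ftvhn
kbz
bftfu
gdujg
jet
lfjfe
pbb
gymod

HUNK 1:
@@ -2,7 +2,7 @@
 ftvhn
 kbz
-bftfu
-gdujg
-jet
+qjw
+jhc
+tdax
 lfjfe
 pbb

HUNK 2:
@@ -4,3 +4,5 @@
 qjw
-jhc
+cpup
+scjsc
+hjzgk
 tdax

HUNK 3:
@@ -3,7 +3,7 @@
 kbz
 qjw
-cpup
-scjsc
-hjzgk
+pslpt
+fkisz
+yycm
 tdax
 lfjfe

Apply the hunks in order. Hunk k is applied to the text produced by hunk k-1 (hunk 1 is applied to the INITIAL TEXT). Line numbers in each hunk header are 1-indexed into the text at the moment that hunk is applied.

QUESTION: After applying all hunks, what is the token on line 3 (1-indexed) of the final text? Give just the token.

Answer: kbz

Derivation:
Hunk 1: at line 2 remove [bftfu,gdujg,jet] add [qjw,jhc,tdax] -> 9 lines: nnq ftvhn kbz qjw jhc tdax lfjfe pbb gymod
Hunk 2: at line 4 remove [jhc] add [cpup,scjsc,hjzgk] -> 11 lines: nnq ftvhn kbz qjw cpup scjsc hjzgk tdax lfjfe pbb gymod
Hunk 3: at line 3 remove [cpup,scjsc,hjzgk] add [pslpt,fkisz,yycm] -> 11 lines: nnq ftvhn kbz qjw pslpt fkisz yycm tdax lfjfe pbb gymod
Final line 3: kbz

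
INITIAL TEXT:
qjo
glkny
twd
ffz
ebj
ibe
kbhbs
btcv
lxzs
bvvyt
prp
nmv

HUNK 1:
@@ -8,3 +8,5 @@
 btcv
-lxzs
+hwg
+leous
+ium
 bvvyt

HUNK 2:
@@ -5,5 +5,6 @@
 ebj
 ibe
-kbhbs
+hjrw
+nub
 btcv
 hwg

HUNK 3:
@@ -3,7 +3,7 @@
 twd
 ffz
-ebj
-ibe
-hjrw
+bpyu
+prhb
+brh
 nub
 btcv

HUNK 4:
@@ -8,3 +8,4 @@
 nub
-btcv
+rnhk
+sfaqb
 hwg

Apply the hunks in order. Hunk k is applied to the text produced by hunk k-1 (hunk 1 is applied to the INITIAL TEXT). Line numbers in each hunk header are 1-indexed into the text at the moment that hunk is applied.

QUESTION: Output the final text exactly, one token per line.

Answer: qjo
glkny
twd
ffz
bpyu
prhb
brh
nub
rnhk
sfaqb
hwg
leous
ium
bvvyt
prp
nmv

Derivation:
Hunk 1: at line 8 remove [lxzs] add [hwg,leous,ium] -> 14 lines: qjo glkny twd ffz ebj ibe kbhbs btcv hwg leous ium bvvyt prp nmv
Hunk 2: at line 5 remove [kbhbs] add [hjrw,nub] -> 15 lines: qjo glkny twd ffz ebj ibe hjrw nub btcv hwg leous ium bvvyt prp nmv
Hunk 3: at line 3 remove [ebj,ibe,hjrw] add [bpyu,prhb,brh] -> 15 lines: qjo glkny twd ffz bpyu prhb brh nub btcv hwg leous ium bvvyt prp nmv
Hunk 4: at line 8 remove [btcv] add [rnhk,sfaqb] -> 16 lines: qjo glkny twd ffz bpyu prhb brh nub rnhk sfaqb hwg leous ium bvvyt prp nmv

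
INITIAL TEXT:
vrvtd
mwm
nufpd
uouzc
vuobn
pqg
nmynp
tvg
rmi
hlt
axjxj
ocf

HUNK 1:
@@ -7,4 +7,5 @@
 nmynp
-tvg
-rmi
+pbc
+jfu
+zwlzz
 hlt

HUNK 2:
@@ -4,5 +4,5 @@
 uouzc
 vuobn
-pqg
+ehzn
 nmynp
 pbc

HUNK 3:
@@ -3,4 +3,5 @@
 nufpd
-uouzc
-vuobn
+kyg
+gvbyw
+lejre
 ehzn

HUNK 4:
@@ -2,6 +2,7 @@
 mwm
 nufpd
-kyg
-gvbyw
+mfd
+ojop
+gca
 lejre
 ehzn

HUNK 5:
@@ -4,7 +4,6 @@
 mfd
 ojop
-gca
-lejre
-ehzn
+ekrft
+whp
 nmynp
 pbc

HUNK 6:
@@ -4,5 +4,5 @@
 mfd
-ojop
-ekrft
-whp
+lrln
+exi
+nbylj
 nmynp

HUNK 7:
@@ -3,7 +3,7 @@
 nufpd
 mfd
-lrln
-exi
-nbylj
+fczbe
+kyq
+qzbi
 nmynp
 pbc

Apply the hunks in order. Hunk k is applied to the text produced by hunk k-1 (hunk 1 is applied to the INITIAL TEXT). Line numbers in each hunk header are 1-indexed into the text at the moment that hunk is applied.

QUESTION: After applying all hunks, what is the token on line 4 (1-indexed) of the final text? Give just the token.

Hunk 1: at line 7 remove [tvg,rmi] add [pbc,jfu,zwlzz] -> 13 lines: vrvtd mwm nufpd uouzc vuobn pqg nmynp pbc jfu zwlzz hlt axjxj ocf
Hunk 2: at line 4 remove [pqg] add [ehzn] -> 13 lines: vrvtd mwm nufpd uouzc vuobn ehzn nmynp pbc jfu zwlzz hlt axjxj ocf
Hunk 3: at line 3 remove [uouzc,vuobn] add [kyg,gvbyw,lejre] -> 14 lines: vrvtd mwm nufpd kyg gvbyw lejre ehzn nmynp pbc jfu zwlzz hlt axjxj ocf
Hunk 4: at line 2 remove [kyg,gvbyw] add [mfd,ojop,gca] -> 15 lines: vrvtd mwm nufpd mfd ojop gca lejre ehzn nmynp pbc jfu zwlzz hlt axjxj ocf
Hunk 5: at line 4 remove [gca,lejre,ehzn] add [ekrft,whp] -> 14 lines: vrvtd mwm nufpd mfd ojop ekrft whp nmynp pbc jfu zwlzz hlt axjxj ocf
Hunk 6: at line 4 remove [ojop,ekrft,whp] add [lrln,exi,nbylj] -> 14 lines: vrvtd mwm nufpd mfd lrln exi nbylj nmynp pbc jfu zwlzz hlt axjxj ocf
Hunk 7: at line 3 remove [lrln,exi,nbylj] add [fczbe,kyq,qzbi] -> 14 lines: vrvtd mwm nufpd mfd fczbe kyq qzbi nmynp pbc jfu zwlzz hlt axjxj ocf
Final line 4: mfd

Answer: mfd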